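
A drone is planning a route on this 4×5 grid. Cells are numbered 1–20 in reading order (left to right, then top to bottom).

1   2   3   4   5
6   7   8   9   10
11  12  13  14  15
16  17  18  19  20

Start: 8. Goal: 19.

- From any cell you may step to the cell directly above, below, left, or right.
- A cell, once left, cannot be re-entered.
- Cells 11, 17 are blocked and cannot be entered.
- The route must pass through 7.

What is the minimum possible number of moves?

Any route passes through 7 somewhere between 8 and 19. Summing Manhattan distances along the two legs (8 → 7 → 19) gives a lower bound of 1 + 4 = 5 moves.
A route of 5 moves achieves this: 8 → 7 → 12 → 13 → 18 → 19.
Since 5 matches the lower bound, it is optimal.

5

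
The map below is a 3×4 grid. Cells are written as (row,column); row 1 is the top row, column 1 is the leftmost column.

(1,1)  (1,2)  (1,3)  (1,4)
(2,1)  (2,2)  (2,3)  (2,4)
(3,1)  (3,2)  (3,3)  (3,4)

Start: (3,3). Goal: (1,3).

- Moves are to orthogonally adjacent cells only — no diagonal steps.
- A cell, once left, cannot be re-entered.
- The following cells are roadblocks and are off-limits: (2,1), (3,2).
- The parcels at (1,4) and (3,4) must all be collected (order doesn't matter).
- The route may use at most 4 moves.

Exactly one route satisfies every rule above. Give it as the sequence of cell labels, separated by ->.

The 4-move cap with required stops at (1,4), (3,4) leaves no slack for detours.
Route from (3,3): right to (3,4), 2× up (reaching (1,4)), left to (1,3) — 4 moves in all.
Check: all required cells visited; 4 ≤ 4 moves.

(3,3) -> (3,4) -> (2,4) -> (1,4) -> (1,3)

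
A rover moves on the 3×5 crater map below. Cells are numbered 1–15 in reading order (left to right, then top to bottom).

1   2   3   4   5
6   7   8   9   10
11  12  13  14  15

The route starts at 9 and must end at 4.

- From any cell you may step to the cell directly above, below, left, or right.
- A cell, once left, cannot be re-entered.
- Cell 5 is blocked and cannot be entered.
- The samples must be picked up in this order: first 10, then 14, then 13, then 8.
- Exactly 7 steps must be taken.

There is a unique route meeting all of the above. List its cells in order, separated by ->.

The waypoints must appear in the order 10, 14, 13, 8, with no cell reused.
Route from 9: right to 10, down to 15, 2× left (reaching 13), 2× up (reaching 3), right to 4 — 7 moves in all.
Check: order respected (10 at step 1, 14 at step 3, 13 at step 4, 8 at step 5); 7 moves as required.

9 -> 10 -> 15 -> 14 -> 13 -> 8 -> 3 -> 4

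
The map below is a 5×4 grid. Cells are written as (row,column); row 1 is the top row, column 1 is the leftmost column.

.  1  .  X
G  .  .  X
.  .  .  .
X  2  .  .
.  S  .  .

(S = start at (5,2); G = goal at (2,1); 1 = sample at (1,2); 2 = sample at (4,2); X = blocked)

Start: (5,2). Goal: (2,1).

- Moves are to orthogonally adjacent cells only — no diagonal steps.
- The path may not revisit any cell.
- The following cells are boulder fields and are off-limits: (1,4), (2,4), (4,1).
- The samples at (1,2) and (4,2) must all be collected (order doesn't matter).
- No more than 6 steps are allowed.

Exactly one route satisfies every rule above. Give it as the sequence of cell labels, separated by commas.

(5,2), (4,2), (3,2), (2,2), (1,2), (1,1), (2,1)

The 6-move cap with required stops at (1,2), (4,2) leaves no slack for detours.
Route from (5,2): up 4 to (1,2), left 1 to (1,1), down 1 to (2,1) — 6 moves in all.
Check: all required cells visited; 6 ≤ 6 moves.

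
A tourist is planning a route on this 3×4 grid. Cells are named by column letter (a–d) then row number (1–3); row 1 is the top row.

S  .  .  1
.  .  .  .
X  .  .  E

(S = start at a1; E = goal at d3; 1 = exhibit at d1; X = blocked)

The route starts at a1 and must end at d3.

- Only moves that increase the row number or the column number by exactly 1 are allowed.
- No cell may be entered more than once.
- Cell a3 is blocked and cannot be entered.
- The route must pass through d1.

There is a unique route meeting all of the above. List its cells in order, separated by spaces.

Moves only go right or down, so the column and row indices never decrease.
Route from a1: 3× right (reaching d1), 2× down (reaching d3) — 5 moves in all.
Check: all required cells visited.

a1 b1 c1 d1 d2 d3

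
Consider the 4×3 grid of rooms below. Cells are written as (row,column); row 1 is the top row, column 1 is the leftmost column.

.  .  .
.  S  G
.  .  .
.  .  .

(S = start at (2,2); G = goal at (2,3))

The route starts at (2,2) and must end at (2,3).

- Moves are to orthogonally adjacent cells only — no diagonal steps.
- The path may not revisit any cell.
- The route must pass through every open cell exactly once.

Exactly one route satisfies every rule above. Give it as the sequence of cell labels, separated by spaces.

Need to visit all 12 open cells exactly once, starting at (2,2) and ending at (2,3).
Route from (2,2): down 1 to (3,2), right 1 to (3,3), down 1 to (4,3), left 2 to (4,1), up 3 to (1,1), right 2 to (1,3), down 1 to (2,3) — 11 moves in all.
Check: all 12 open cells covered.

(2,2) (3,2) (3,3) (4,3) (4,2) (4,1) (3,1) (2,1) (1,1) (1,2) (1,3) (2,3)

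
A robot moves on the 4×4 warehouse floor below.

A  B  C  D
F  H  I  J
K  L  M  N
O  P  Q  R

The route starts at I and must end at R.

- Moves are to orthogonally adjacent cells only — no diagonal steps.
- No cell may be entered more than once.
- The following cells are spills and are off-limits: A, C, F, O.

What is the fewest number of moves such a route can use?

3

The Manhattan distance from I to R is |2−4| + |3−4| = 3, so at least 3 moves are needed.
A route of 3 moves achieves this: I → M → Q → R.
Since 3 matches the lower bound, it is optimal.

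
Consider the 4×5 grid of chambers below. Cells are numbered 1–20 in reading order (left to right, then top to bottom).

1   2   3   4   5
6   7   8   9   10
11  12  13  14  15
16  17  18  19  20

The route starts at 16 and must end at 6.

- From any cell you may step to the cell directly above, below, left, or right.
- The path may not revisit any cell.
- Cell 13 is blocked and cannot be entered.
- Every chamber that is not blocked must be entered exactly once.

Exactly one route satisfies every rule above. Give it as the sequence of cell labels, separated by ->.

16 -> 11 -> 12 -> 17 -> 18 -> 19 -> 20 -> 15 -> 14 -> 9 -> 10 -> 5 -> 4 -> 3 -> 8 -> 7 -> 2 -> 1 -> 6

Need to visit all 19 open cells exactly once, starting at 16 and ending at 6.
Cell 1 has only two open neighbours (6 and 2), so the path must pass straight through it: one of those is the cell it's entered from and the other is where it exits.
Route from 16: up to 11, right to 12, down to 17, 3× right (reaching 20), up to 15, left to 14, up to 9, right to 10, up to 5, 2× left (reaching 3), down to 8, left to 7, up to 2, left to 1, down to 6 — 18 moves in all.
Check: all 19 open cells covered.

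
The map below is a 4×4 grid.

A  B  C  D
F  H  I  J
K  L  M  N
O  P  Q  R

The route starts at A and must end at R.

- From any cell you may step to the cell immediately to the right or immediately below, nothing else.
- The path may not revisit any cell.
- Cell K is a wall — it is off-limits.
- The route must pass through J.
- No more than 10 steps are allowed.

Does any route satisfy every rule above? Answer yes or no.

One route that works: A → F → H → I → J → N → R.

yes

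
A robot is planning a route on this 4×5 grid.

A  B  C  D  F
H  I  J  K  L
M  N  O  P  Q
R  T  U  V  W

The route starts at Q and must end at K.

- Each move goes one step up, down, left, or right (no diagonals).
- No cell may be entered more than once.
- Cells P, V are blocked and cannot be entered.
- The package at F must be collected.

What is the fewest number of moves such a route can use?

4

Any route passes through F somewhere between Q and K. Summing Manhattan distances along the two legs (Q → F → K) gives a lower bound of 2 + 2 = 4 moves.
A route of 4 moves achieves this: Q → L → F → D → K.
Since 4 matches the lower bound, it is optimal.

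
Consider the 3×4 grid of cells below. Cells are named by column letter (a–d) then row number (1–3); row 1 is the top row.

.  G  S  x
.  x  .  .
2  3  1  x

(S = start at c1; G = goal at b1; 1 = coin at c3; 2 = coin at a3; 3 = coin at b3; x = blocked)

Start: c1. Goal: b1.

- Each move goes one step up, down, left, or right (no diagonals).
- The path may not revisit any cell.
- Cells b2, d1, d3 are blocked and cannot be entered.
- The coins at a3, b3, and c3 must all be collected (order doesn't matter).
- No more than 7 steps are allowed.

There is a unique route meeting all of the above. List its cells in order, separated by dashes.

c1 - c2 - c3 - b3 - a3 - a2 - a1 - b1

The 7-move cap with required stops at a3, b3, c3 leaves no slack for detours.
Route from c1: 2× down (reaching c3), 2× left (reaching a3), 2× up (reaching a1), right to b1 — 7 moves in all.
Check: all required cells visited; 7 ≤ 7 moves.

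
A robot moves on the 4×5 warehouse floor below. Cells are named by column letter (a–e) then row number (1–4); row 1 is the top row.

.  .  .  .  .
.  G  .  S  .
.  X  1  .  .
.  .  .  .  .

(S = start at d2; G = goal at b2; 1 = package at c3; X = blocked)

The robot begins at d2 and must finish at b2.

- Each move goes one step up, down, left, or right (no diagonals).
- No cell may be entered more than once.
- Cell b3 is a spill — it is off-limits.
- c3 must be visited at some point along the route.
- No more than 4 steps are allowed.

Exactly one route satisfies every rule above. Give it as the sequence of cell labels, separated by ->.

d2 -> d3 -> c3 -> c2 -> b2

Any route must reach c3 and still end at b2 within 4 moves, so the order of the required stops is forced.
Route from d2: down 1 to d3, left 1 to c3, up 1 to c2, left 1 to b2 — 4 moves in all.
Check: all required cells visited; 4 ≤ 4 moves.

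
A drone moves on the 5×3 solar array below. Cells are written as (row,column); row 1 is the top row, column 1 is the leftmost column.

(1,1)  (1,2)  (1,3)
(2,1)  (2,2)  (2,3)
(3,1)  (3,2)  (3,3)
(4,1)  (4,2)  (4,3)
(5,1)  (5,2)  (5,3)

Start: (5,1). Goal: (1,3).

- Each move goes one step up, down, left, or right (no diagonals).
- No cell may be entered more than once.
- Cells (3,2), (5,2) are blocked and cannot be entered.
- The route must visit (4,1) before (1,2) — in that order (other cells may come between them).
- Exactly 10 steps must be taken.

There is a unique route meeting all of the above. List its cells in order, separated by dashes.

The waypoints must appear in the order (4,1), (1,2), with no cell reused.
Route from (5,1): up to (4,1), 2× right (reaching (4,3)), 2× up (reaching (2,3)), 2× left (reaching (2,1)), up to (1,1), 2× right (reaching (1,3)) — 10 moves in all.
Check: order respected ((4,1) at step 1, (1,2) at step 9); 10 moves as required.

(5,1) - (4,1) - (4,2) - (4,3) - (3,3) - (2,3) - (2,2) - (2,1) - (1,1) - (1,2) - (1,3)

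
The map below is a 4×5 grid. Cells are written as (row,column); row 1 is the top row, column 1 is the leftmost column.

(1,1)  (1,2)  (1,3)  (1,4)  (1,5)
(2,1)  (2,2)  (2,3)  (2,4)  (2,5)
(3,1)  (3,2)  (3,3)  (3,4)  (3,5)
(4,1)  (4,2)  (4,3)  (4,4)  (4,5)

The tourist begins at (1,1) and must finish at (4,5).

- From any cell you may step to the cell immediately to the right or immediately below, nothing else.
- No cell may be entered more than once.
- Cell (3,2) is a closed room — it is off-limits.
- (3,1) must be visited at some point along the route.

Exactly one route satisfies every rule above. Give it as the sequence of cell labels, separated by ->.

(1,1) -> (2,1) -> (3,1) -> (4,1) -> (4,2) -> (4,3) -> (4,4) -> (4,5)

Moves only go right or down, so the column and row indices never decrease.
Route from (1,1): 3× down (reaching (4,1)), 4× right (reaching (4,5)) — 7 moves in all.
Check: all required cells visited.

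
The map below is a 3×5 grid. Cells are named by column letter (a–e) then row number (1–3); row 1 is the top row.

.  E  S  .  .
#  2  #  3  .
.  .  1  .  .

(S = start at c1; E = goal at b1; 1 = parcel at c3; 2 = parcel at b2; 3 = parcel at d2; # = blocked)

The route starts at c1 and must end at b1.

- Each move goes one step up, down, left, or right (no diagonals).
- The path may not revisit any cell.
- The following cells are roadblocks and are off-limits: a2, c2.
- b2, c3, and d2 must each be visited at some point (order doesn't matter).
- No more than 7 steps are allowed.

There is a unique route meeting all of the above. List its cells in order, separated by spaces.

The budget equals the shortest possible length, so every move has to be on a shortest route through the required cells.
Route from c1: right to d1, 2× down (reaching d3), 2× left (reaching b3), 2× up (reaching b1) — 7 moves in all.
Check: all required cells visited; 7 ≤ 7 moves.

c1 d1 d2 d3 c3 b3 b2 b1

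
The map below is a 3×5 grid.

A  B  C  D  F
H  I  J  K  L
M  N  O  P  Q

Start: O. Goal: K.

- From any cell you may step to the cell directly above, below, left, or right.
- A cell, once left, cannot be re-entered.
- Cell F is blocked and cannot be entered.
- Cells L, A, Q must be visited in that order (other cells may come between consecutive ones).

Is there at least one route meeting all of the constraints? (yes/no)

no

Even ignoring the required order, no revisit-free route from O to K manages to pass through all of L, A, and Q: branching out from O, every path either misses one of them or, having collected them, can no longer reach K without re-entering a cell.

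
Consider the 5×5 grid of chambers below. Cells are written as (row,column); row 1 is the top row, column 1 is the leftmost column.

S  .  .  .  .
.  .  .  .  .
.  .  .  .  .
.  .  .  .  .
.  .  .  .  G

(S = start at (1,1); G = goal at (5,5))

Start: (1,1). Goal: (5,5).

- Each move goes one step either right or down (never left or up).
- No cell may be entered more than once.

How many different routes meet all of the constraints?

A right/down-only route from (1,1) to (5,5) makes exactly 4 down-moves and 4 right-moves in some order.
With no other constraints that would be C(8,4) = 70 routes.
That gives 70 routes.

70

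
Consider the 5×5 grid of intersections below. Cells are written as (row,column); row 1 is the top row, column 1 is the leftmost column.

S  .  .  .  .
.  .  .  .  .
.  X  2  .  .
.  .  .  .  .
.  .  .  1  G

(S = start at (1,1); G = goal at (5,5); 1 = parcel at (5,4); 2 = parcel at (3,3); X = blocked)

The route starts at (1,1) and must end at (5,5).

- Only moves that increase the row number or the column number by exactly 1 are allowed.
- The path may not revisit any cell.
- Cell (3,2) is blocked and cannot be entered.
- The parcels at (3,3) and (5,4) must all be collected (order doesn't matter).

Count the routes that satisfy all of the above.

A right/down-only route from (1,1) to (5,5) makes exactly 4 down-moves and 4 right-moves in some order.
With no other constraints that would be C(8,4) = 70 routes.
A monotone route can only reach the required cells in the order (3,3), (5,4), so split there and multiply the segment counts (each segment already excludes blocked cells): (1,1)→(3,3): 3; (3,3)→(5,4): 3; (5,4)→(5,5): 1; product = 9.
That gives 9 routes.

9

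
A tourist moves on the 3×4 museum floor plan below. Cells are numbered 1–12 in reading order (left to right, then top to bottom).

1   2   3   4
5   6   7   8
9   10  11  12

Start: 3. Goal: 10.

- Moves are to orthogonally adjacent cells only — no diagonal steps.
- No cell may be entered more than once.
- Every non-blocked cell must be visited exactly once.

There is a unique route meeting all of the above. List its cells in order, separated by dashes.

Need to visit all 12 open cells exactly once, starting at 3 and ending at 10.
Route from 3: right to 4, 2× down (reaching 12), left to 11, up to 7, left to 6, up to 2, left to 1, 2× down (reaching 9), right to 10 — 11 moves in all.
Check: all 12 open cells covered.

3 - 4 - 8 - 12 - 11 - 7 - 6 - 2 - 1 - 5 - 9 - 10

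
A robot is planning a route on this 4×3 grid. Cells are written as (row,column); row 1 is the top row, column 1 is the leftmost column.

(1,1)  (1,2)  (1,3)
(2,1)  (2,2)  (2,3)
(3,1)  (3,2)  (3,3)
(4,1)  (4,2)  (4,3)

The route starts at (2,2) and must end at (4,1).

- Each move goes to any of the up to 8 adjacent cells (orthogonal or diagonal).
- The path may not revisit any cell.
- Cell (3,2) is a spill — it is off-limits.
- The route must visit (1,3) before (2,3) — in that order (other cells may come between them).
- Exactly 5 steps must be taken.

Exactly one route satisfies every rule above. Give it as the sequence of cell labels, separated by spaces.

(2,2) (1,3) (2,3) (3,3) (4,2) (4,1)

The waypoints must appear in the order (1,3), (2,3), with no cell reused.
Route from (2,2): up-right to (1,3), 2× down (reaching (3,3)), down-left to (4,2), left to (4,1) — 5 moves in all.
Check: order respected ((1,3) at step 1, (2,3) at step 2); 5 moves as required.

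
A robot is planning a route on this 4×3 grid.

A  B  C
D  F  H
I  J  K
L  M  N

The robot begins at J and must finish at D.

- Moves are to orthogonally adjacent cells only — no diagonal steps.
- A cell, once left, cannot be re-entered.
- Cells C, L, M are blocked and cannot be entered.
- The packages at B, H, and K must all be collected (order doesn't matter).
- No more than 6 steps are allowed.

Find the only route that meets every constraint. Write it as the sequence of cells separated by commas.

The budget equals the shortest possible length, so every move has to be on a shortest route through the required cells.
Route from J: right to K, up to H, left to F, up to B, left to A, down to D — 6 moves in all.
Check: all required cells visited; 6 ≤ 6 moves.

J, K, H, F, B, A, D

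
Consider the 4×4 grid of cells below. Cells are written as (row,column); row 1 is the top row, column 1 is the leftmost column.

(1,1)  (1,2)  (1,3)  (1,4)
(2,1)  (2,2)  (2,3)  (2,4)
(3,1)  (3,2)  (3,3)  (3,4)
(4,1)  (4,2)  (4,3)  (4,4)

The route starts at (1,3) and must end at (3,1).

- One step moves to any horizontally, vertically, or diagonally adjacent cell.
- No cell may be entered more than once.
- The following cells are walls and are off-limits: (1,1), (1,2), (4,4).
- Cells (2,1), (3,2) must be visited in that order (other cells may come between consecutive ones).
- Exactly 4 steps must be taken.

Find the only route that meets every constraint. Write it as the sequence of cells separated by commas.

(1,3), (2,2), (2,1), (3,2), (3,1)

The waypoints must appear in the order (2,1), (3,2), with no cell reused.
Route from (1,3): down-left to (2,2), left to (2,1), down-right to (3,2), left to (3,1) — 4 moves in all.
Check: order respected ((2,1) at step 2, (3,2) at step 3); 4 moves as required.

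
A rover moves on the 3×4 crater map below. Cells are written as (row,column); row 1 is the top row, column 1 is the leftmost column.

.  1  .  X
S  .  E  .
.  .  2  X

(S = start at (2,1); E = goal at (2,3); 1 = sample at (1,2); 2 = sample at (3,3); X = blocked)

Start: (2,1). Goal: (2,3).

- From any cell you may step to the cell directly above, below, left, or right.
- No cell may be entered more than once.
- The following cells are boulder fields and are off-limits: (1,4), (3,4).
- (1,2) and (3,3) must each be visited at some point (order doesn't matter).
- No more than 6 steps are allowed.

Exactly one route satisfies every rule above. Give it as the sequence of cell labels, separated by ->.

Any route must reach (1,2) and (3,3) and still end at (2,3) within 6 moves, so the order of the required stops is forced.
Route from (2,1): up 1 to (1,1), right 1 to (1,2), down 2 to (3,2), right 1 to (3,3), up 1 to (2,3) — 6 moves in all.
Check: all required cells visited; 6 ≤ 6 moves.

(2,1) -> (1,1) -> (1,2) -> (2,2) -> (3,2) -> (3,3) -> (2,3)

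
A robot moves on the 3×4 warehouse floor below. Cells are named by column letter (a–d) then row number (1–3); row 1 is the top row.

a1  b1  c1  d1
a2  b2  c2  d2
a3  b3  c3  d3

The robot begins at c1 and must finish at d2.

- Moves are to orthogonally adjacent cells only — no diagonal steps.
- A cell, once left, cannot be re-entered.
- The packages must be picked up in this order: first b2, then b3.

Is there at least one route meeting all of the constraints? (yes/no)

One route that works: c1 → c2 → b2 → b3 → c3 → d3 → d2.

yes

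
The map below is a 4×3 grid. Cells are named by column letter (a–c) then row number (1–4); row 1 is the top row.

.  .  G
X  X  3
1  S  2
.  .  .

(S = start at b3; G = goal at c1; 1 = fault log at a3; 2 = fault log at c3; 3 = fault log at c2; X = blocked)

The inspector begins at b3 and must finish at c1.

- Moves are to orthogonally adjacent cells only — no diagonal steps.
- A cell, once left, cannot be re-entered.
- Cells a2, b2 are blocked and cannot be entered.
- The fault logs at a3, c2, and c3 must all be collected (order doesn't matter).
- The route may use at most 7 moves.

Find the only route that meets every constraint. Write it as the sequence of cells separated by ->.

The 7-move cap with required stops at a3, c2, c3 leaves no slack for detours.
Route from b3: left 1 to a3, down 1 to a4, right 2 to c4, up 3 to c1 — 7 moves in all.
Check: all required cells visited; 7 ≤ 7 moves.

b3 -> a3 -> a4 -> b4 -> c4 -> c3 -> c2 -> c1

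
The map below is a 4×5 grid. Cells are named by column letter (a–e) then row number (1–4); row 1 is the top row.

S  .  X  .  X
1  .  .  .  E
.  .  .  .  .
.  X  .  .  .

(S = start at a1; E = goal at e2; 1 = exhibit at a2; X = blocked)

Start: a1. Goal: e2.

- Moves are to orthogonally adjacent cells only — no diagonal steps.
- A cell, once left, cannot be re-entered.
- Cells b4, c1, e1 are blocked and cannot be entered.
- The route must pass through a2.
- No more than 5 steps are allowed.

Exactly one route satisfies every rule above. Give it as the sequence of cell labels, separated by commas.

Any route must reach a2 and still end at e2 within 5 moves, so the order of the required stops is forced.
Route from a1: down 1 to a2, right 4 to e2 — 5 moves in all.
Check: all required cells visited; 5 ≤ 5 moves.

a1, a2, b2, c2, d2, e2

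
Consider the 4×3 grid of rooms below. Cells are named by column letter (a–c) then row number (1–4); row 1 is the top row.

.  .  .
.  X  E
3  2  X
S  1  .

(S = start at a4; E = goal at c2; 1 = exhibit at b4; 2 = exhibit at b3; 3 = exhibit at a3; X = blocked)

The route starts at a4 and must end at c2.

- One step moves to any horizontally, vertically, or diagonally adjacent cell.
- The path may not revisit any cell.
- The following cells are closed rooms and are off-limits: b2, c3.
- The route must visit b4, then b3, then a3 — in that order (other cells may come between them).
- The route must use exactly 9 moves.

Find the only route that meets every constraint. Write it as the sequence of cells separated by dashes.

The waypoints must appear in the order b4, b3, a3, with no cell reused.
Route from a4: 2× right (reaching c4), up-left to b3, left to a3, 2× up (reaching a1), 2× right (reaching c1), down to c2 — 9 moves in all.
Check: order respected (1 at step 1, 2 at step 3, 3 at step 4); 9 moves as required.

a4 - b4 - c4 - b3 - a3 - a2 - a1 - b1 - c1 - c2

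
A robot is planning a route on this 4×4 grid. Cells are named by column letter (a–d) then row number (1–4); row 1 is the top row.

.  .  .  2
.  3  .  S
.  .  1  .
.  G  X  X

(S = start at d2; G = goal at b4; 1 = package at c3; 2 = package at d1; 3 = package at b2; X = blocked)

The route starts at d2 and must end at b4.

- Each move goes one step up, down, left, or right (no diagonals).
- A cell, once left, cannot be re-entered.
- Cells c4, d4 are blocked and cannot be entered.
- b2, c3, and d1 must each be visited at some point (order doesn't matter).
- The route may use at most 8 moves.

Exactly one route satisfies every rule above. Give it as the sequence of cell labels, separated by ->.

The budget equals the shortest possible length, so every move has to be on a shortest route through the required cells.
Route from d2: up 1 to d1, left 2 to b1, down 1 to b2, right 1 to c2, down 1 to c3, left 1 to b3, down 1 to b4 — 8 moves in all.
Check: all required cells visited; 8 ≤ 8 moves.

d2 -> d1 -> c1 -> b1 -> b2 -> c2 -> c3 -> b3 -> b4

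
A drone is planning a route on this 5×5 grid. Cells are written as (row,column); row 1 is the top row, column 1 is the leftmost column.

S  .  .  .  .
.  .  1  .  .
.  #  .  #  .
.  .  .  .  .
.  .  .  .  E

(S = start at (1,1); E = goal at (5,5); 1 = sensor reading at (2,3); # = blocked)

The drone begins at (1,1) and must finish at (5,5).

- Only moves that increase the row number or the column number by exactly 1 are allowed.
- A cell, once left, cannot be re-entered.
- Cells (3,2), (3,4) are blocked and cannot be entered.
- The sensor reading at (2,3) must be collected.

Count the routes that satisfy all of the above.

12

A right/down-only route from (1,1) to (5,5) makes exactly 4 down-moves and 4 right-moves in some order.
With no other constraints that would be C(8,4) = 70 routes.
Split at (2,3) and multiply the segment counts (each segment already excludes blocked cells): (1,1)→(2,3): 3; (2,3)→(5,5): 4; product = 12.
That gives 12 routes.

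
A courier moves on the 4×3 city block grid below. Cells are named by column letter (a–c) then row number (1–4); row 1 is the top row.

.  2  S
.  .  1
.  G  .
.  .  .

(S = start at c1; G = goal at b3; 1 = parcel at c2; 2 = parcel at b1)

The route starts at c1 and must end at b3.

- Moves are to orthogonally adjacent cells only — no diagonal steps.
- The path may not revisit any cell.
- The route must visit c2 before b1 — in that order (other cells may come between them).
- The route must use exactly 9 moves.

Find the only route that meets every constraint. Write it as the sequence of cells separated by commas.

c1, c2, b2, b1, a1, a2, a3, a4, b4, b3

The waypoints must appear in the order c2, b1, with no cell reused.
Route from c1: down to c2, left to b2, up to b1, left to a1, 3× down (reaching a4), right to b4, up to b3 — 9 moves in all.
Check: order respected (1 at step 1, 2 at step 3); 9 moves as required.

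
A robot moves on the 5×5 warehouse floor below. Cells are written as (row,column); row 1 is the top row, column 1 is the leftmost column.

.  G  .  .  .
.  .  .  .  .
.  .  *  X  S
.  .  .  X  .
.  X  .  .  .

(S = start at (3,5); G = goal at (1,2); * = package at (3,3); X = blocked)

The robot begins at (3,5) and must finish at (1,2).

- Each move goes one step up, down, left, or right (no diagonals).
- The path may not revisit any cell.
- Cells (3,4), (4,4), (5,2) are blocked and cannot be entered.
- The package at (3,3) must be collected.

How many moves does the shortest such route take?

7

Any route passes through (3,3) somewhere between (3,5) and (1,2). Summing Manhattan distances along the two legs ((3,5) → (3,3) → (1,2)) gives a lower bound of 2 + 3 = 5 moves.
That bound ignores the blocked cells. Measuring each leg by the fewest moves that actually steer around them ((3,5)→(3,3): 4; (3,3)→(1,2): 3) raises the lower bound to 7.
A route of 7 moves exists: (3,5) → (2,5) → (2,4) → (2,3) → (3,3) → (3,2) → (2,2) → (1,2).
Since 7 matches that lower bound, it is optimal.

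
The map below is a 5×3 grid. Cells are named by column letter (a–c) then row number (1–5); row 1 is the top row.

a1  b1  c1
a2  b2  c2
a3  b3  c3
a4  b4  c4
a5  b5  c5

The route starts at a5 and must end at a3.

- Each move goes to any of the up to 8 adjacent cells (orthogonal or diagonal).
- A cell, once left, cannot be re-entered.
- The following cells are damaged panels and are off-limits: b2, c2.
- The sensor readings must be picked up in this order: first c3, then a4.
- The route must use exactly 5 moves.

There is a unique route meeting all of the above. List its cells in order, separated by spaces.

a5 b4 c3 b3 a4 a3

The waypoints must appear in the order c3, a4, with no cell reused.
Route from a5: 2× up-right (reaching c3), left to b3, down-left to a4, up to a3 — 5 moves in all.
Check: order respected (c3 at step 2, a4 at step 4); 5 moves as required.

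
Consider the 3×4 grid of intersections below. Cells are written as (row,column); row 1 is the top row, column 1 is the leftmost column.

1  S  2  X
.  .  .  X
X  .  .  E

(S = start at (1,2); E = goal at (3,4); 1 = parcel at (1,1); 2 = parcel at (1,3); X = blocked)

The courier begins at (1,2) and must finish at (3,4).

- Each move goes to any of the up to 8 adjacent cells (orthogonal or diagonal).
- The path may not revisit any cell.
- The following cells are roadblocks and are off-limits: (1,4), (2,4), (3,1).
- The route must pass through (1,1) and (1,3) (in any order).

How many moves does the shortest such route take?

5

Any route passes through (1,1) and (1,3) in some order between (1,2) and (3,4). Summing Chebyshev distances along each leg and taking the cheapest ordering ((1,2) → (1,1) → (1,3) → (3,4)) gives a lower bound of 1 + 2 + 2 = 5 moves.
A route of 5 moves achieves this: (1,2) → (1,1) → (2,2) → (1,3) → (2,3) → (3,4).
Since 5 matches the lower bound, it is optimal.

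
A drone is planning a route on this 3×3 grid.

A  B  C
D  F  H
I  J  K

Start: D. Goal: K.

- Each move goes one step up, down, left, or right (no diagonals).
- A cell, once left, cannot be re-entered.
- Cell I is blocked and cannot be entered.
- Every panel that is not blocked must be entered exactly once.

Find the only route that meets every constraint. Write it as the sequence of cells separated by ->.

Need to visit all 8 open cells exactly once, starting at D and ending at K.
Cell A has only two open neighbours (D and B), so the path must pass straight through it: one of those is the cell it's entered from and the other is where it exits.
Route from D: up to A, 2× right (reaching C), down to H, left to F, down to J, right to K — 7 moves in all.
Check: all 8 open cells covered.

D -> A -> B -> C -> H -> F -> J -> K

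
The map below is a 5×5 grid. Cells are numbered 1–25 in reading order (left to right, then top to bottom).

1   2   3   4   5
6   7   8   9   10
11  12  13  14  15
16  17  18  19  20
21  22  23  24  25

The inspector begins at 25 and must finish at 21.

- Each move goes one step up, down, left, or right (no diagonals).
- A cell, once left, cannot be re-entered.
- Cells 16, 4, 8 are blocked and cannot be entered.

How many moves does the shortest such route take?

The Manhattan distance from 25 to 21 is |5−5| + |5−1| = 4, so at least 4 moves are needed.
A route of 4 moves achieves this: 25 → 24 → 23 → 22 → 21.
Since 4 matches the lower bound, it is optimal.

4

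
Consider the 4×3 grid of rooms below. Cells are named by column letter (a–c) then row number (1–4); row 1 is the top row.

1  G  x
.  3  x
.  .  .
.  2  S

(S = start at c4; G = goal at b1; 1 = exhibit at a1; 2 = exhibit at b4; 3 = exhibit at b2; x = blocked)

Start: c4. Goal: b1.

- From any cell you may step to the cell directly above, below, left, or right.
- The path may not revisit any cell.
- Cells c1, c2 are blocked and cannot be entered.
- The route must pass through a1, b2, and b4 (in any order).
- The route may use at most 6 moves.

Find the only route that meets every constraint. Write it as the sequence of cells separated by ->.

c4 -> b4 -> b3 -> b2 -> a2 -> a1 -> b1

Any route must reach a1, b2, and b4 and still end at b1 within 6 moves, so the order of the required stops is forced.
Route from c4: left to b4, 2× up (reaching b2), left to a2, up to a1, right to b1 — 6 moves in all.
Check: all required cells visited; 6 ≤ 6 moves.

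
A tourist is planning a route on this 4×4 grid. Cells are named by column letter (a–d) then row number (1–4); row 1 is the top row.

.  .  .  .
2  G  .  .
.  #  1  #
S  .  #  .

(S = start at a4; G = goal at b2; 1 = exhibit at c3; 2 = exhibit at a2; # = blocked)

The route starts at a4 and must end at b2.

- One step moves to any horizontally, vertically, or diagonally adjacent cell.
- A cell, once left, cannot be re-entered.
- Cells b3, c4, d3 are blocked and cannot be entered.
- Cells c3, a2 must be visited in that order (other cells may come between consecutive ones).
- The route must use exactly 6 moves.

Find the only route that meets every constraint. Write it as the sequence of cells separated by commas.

a4, b4, c3, c2, b1, a2, b2

The waypoints must appear in the order c3, a2, with no cell reused.
Route from a4: right 1 to b4, up-right 1 to c3, up 1 to c2, up-left 1 to b1, down-left 1 to a2, right 1 to b2 — 6 moves in all.
Check: order respected (1 at step 2, 2 at step 5); 6 moves as required.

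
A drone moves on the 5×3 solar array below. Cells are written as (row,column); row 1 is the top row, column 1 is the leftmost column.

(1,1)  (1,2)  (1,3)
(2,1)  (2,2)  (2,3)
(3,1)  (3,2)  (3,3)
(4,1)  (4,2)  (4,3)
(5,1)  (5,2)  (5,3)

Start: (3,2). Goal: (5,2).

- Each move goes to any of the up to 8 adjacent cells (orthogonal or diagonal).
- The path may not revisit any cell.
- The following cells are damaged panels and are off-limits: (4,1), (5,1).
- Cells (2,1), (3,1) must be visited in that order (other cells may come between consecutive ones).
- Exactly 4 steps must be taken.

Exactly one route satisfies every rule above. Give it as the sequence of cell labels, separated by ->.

The waypoints must appear in the order (2,1), (3,1), with no cell reused.
Route from (3,2): up-left 1 to (2,1), down 1 to (3,1), down-right 1 to (4,2), down 1 to (5,2) — 4 moves in all.
Check: order respected ((2,1) at step 1, (3,1) at step 2); 4 moves as required.

(3,2) -> (2,1) -> (3,1) -> (4,2) -> (5,2)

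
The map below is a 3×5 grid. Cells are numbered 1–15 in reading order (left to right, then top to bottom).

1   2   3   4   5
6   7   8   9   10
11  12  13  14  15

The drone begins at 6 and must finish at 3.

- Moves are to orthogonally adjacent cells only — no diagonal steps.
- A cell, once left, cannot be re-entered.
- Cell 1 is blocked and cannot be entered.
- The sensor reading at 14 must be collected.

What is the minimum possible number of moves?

7

Any route passes through 14 somewhere between 6 and 3. Summing Manhattan distances along the two legs (6 → 14 → 3) gives a lower bound of 4 + 3 = 7 moves.
A route of 7 moves achieves this: 6 → 11 → 12 → 13 → 14 → 9 → 4 → 3.
Since 7 matches the lower bound, it is optimal.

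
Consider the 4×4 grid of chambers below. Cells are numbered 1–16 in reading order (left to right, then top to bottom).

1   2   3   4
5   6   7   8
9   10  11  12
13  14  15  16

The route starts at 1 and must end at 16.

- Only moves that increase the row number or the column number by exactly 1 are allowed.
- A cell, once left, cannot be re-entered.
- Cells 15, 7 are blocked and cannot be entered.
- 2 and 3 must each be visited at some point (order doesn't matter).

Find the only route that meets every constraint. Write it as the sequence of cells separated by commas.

Moves only go right or down, so the column and row indices never decrease.
Route from 1: 3× right (reaching 4), 3× down (reaching 16) — 6 moves in all.
Check: all required cells visited.

1, 2, 3, 4, 8, 12, 16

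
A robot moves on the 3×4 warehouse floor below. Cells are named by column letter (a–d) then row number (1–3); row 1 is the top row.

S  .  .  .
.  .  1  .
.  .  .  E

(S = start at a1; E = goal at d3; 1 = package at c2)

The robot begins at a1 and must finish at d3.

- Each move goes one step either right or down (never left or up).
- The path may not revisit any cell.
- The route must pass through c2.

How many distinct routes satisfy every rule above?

A right/down-only route from a1 to d3 makes exactly 2 down-moves and 3 right-moves in some order.
With no other constraints that would be C(5,2) = 10 routes.
Split at c2 and multiply the segment counts: a1→c2: 3; c2→d3: 2; product = 6.
That gives 6 routes.

6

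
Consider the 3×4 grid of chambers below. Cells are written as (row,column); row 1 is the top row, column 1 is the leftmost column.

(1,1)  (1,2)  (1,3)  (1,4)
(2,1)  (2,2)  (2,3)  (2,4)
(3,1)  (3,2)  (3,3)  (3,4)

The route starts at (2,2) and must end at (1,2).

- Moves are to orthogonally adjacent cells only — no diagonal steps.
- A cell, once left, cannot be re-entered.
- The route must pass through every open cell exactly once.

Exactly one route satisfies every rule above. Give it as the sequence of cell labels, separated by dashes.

Need to visit all 12 open cells exactly once, starting at (2,2) and ending at (1,2).
Cell (3,4) has only two open neighbours ((2,4) and (3,3)), so the path must pass straight through it: one of those is the cell it's entered from and the other is where it exits.
Route from (2,2): right 1 to (2,3), up 1 to (1,3), right 1 to (1,4), down 2 to (3,4), left 3 to (3,1), up 2 to (1,1), right 1 to (1,2) — 11 moves in all.
Check: all 12 open cells covered.

(2,2) - (2,3) - (1,3) - (1,4) - (2,4) - (3,4) - (3,3) - (3,2) - (3,1) - (2,1) - (1,1) - (1,2)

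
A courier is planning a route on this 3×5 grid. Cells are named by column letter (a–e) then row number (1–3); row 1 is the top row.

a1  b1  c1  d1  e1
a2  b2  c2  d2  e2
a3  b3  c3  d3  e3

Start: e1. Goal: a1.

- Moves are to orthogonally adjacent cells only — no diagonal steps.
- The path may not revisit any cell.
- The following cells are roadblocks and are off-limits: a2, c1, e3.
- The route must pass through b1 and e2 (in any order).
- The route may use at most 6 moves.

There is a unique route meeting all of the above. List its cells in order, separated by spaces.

e1 e2 d2 c2 b2 b1 a1

Any route must reach b1 and e2 and still end at a1 within 6 moves, so the order of the required stops is forced.
Route from e1: down to e2, 3× left (reaching b2), up to b1, left to a1 — 6 moves in all.
Check: all required cells visited; 6 ≤ 6 moves.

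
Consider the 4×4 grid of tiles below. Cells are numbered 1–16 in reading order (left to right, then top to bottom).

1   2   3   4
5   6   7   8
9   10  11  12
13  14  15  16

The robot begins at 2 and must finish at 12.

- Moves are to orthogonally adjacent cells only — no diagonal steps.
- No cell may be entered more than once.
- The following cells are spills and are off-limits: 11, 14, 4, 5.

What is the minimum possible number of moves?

4

The Manhattan distance from 2 to 12 is |1−3| + |2−4| = 4, so at least 4 moves are needed.
A route of 4 moves achieves this: 2 → 6 → 7 → 8 → 12.
Since 4 matches the lower bound, it is optimal.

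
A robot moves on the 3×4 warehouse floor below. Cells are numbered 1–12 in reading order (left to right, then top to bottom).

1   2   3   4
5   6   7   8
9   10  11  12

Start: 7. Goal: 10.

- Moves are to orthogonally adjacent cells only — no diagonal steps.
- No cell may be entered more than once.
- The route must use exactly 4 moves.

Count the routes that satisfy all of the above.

3

Need simple routes of exactly 4 moves from 7 to 10 (Manhattan distance 2, so 1 moves are spent on a detour and 1 undoing it).
Enumerating: 7 3 2 6 10 | 7 6 5 9 10 | 7 8 12 11 10.
That gives 3 routes.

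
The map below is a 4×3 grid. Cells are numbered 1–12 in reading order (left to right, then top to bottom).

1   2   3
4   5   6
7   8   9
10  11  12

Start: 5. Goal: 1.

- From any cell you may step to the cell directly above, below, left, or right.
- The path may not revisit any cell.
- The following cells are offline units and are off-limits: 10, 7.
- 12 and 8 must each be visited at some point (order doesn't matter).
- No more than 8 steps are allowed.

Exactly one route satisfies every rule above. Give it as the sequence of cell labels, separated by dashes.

Any route must reach 12 and 8 and still end at 1 within 8 moves, so the order of the required stops is forced.
Route from 5: down 2 to 11, right 1 to 12, up 3 to 3, left 2 to 1 — 8 moves in all.
Check: all required cells visited; 8 ≤ 8 moves.

5 - 8 - 11 - 12 - 9 - 6 - 3 - 2 - 1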